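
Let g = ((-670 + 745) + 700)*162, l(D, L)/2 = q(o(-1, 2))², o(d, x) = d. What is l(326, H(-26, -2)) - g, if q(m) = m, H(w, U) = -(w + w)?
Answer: -125548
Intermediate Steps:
H(w, U) = -2*w
l(D, L) = 2 (l(D, L) = 2*(-1)² = 2*1 = 2)
g = 125550 (g = (75 + 700)*162 = 775*162 = 125550)
l(326, H(-26, -2)) - g = 2 - 1*125550 = 2 - 125550 = -125548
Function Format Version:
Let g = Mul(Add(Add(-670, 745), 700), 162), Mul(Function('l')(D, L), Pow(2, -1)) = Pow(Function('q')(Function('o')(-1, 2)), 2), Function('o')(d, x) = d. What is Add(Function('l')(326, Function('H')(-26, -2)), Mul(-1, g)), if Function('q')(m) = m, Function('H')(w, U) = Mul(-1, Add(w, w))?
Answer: -125548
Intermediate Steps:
Function('H')(w, U) = Mul(-2, w) (Function('H')(w, U) = Mul(-1, Mul(2, w)) = Mul(-2, w))
Function('l')(D, L) = 2 (Function('l')(D, L) = Mul(2, Pow(-1, 2)) = Mul(2, 1) = 2)
g = 125550 (g = Mul(Add(75, 700), 162) = Mul(775, 162) = 125550)
Add(Function('l')(326, Function('H')(-26, -2)), Mul(-1, g)) = Add(2, Mul(-1, 125550)) = Add(2, -125550) = -125548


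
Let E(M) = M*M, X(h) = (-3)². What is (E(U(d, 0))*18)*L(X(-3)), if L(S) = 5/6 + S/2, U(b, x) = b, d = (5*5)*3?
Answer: 540000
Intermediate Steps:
d = 75 (d = 25*3 = 75)
X(h) = 9
E(M) = M²
L(S) = ⅚ + S/2 (L(S) = 5*(⅙) + S*(½) = ⅚ + S/2)
(E(U(d, 0))*18)*L(X(-3)) = (75²*18)*(⅚ + (½)*9) = (5625*18)*(⅚ + 9/2) = 101250*(16/3) = 540000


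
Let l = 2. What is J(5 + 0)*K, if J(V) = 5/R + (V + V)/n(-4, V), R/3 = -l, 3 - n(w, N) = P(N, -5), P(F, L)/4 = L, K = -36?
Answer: 330/23 ≈ 14.348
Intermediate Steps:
P(F, L) = 4*L
n(w, N) = 23 (n(w, N) = 3 - 4*(-5) = 3 - 1*(-20) = 3 + 20 = 23)
R = -6 (R = 3*(-1*2) = 3*(-2) = -6)
J(V) = -5/6 + 2*V/23 (J(V) = 5/(-6) + (V + V)/23 = 5*(-1/6) + (2*V)*(1/23) = -5/6 + 2*V/23)
J(5 + 0)*K = (-5/6 + 2*(5 + 0)/23)*(-36) = (-5/6 + (2/23)*5)*(-36) = (-5/6 + 10/23)*(-36) = -55/138*(-36) = 330/23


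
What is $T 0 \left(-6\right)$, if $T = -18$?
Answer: $0$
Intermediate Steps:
$T 0 \left(-6\right) = \left(-18\right) 0 \left(-6\right) = 0 \left(-6\right) = 0$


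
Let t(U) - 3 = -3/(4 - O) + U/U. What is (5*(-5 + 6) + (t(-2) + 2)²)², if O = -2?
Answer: 19881/16 ≈ 1242.6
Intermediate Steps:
t(U) = 7/2 (t(U) = 3 + (-3/(4 - 1*(-2)) + U/U) = 3 + (-3/(4 + 2) + 1) = 3 + (-3/6 + 1) = 3 + (-3*⅙ + 1) = 3 + (-½ + 1) = 3 + ½ = 7/2)
(5*(-5 + 6) + (t(-2) + 2)²)² = (5*(-5 + 6) + (7/2 + 2)²)² = (5*1 + (11/2)²)² = (5 + 121/4)² = (141/4)² = 19881/16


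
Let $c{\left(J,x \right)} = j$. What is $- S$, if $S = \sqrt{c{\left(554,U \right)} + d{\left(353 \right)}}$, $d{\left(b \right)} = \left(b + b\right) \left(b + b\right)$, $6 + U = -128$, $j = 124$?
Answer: $- 8 \sqrt{7790} \approx -706.09$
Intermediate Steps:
$U = -134$ ($U = -6 - 128 = -134$)
$c{\left(J,x \right)} = 124$
$d{\left(b \right)} = 4 b^{2}$ ($d{\left(b \right)} = 2 b 2 b = 4 b^{2}$)
$S = 8 \sqrt{7790}$ ($S = \sqrt{124 + 4 \cdot 353^{2}} = \sqrt{124 + 4 \cdot 124609} = \sqrt{124 + 498436} = \sqrt{498560} = 8 \sqrt{7790} \approx 706.09$)
$- S = - 8 \sqrt{7790}$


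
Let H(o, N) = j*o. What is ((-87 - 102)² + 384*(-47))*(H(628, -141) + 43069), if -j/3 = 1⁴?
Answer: 727862505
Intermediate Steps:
j = -3 (j = -3*1⁴ = -3*1 = -3)
H(o, N) = -3*o
((-87 - 102)² + 384*(-47))*(H(628, -141) + 43069) = ((-87 - 102)² + 384*(-47))*(-3*628 + 43069) = ((-189)² - 18048)*(-1884 + 43069) = (35721 - 18048)*41185 = 17673*41185 = 727862505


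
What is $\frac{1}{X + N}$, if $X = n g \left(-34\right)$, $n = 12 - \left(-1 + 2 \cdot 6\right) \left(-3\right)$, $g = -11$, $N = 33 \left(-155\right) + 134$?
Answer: $\frac{1}{11849} \approx 8.4395 \cdot 10^{-5}$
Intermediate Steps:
$N = -4981$ ($N = -5115 + 134 = -4981$)
$n = 45$ ($n = 12 - \left(-1 + 12\right) \left(-3\right) = 12 - 11 \left(-3\right) = 12 - -33 = 12 + 33 = 45$)
$X = 16830$ ($X = 45 \left(-11\right) \left(-34\right) = \left(-495\right) \left(-34\right) = 16830$)
$\frac{1}{X + N} = \frac{1}{16830 - 4981} = \frac{1}{11849}$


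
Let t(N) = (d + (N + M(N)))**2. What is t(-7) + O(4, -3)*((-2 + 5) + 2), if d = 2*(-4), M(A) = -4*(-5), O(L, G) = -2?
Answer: 15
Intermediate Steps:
M(A) = 20
d = -8
t(N) = (12 + N)**2 (t(N) = (-8 + (N + 20))**2 = (-8 + (20 + N))**2 = (12 + N)**2)
t(-7) + O(4, -3)*((-2 + 5) + 2) = (12 - 7)**2 - 2*((-2 + 5) + 2) = 5**2 - 2*(3 + 2) = 25 - 2*5 = 25 - 10 = 15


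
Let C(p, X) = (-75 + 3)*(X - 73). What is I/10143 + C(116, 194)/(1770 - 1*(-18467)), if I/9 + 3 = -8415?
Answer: -159870/20237 ≈ -7.8999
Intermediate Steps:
I = -75762 (I = -27 + 9*(-8415) = -27 - 75735 = -75762)
C(p, X) = 5256 - 72*X (C(p, X) = -72*(-73 + X) = 5256 - 72*X)
I/10143 + C(116, 194)/(1770 - 1*(-18467)) = -75762/10143 + (5256 - 72*194)/(1770 - 1*(-18467)) = -75762*1/10143 + (5256 - 13968)/(1770 + 18467) = -366/49 - 8712/20237 = -159870/20237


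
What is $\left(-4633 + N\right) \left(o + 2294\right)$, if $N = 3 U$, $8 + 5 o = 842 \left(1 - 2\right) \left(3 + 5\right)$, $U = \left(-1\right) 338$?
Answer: $- \frac{26687722}{5} \approx -5.3375 \cdot 10^{6}$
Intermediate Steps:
$U = -338$
$o = - \frac{6744}{5}$ ($o = - \frac{8}{5} + \frac{842 \left(1 - 2\right) \left(3 + 5\right)}{5} = - \frac{8}{5} + \frac{842 \left(\left(-1\right) 8\right)}{5} = - \frac{8}{5} + \frac{842 \left(-8\right)}{5} = - \frac{8}{5} + \frac{1}{5} \left(-6736\right) = - \frac{8}{5} - \frac{6736}{5} = - \frac{6744}{5} \approx -1348.8$)
$N = -1014$ ($N = 3 \left(-338\right) = -1014$)
$\left(-4633 + N\right) \left(o + 2294\right) = \left(-4633 - 1014\right) \left(- \frac{6744}{5} + 2294\right) = \left(-5647\right) \frac{4726}{5} = - \frac{26687722}{5}$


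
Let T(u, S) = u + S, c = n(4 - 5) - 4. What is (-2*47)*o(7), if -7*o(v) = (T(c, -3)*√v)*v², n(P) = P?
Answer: -5264*√7 ≈ -13927.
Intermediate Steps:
c = -5 (c = (4 - 5) - 4 = -1 - 4 = -5)
T(u, S) = S + u
o(v) = 8*v^(5/2)/7 (o(v) = -(-3 - 5)*√v*v²/7 = -(-8*√v)*v²/7 = -(-8)*v^(5/2)/7 = 8*v^(5/2)/7)
(-2*47)*o(7) = (-2*47)*(8*7^(5/2)/7) = -752*49*√7/7 = -5264*√7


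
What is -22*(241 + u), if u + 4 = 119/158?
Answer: -413215/79 ≈ -5230.6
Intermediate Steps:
u = -513/158 (u = -4 + 119/158 = -513/158 ≈ -3.2468)
-22*(241 + u) = -22*(241 - 513/158) = -22*37565/158 = -413215/79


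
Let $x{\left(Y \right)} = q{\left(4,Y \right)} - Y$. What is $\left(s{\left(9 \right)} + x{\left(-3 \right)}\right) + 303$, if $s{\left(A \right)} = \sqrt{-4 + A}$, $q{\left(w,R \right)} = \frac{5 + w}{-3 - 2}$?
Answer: $\frac{1521}{5} + \sqrt{5} \approx 306.44$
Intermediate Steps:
$q{\left(w,R \right)} = -1 - \frac{w}{5}$ ($q{\left(w,R \right)} = \frac{5 + w}{-5} = \left(5 + w\right) \left(- \frac{1}{5}\right) = -1 - \frac{w}{5}$)
$x{\left(Y \right)} = - \frac{9}{5} - Y$ ($x{\left(Y \right)} = \left(-1 - \frac{4}{5}\right) - Y = - \frac{9}{5} - Y$)
$\left(s{\left(9 \right)} + x{\left(-3 \right)}\right) + 303 = \left(\sqrt{-4 + 9} - - \frac{6}{5}\right) + 303 = \left(\sqrt{5} + \left(- \frac{9}{5} + 3\right)\right) + 303 = \left(\sqrt{5} + \frac{6}{5}\right) + 303 = \left(\frac{6}{5} + \sqrt{5}\right) + 303 = \frac{1521}{5} + \sqrt{5}$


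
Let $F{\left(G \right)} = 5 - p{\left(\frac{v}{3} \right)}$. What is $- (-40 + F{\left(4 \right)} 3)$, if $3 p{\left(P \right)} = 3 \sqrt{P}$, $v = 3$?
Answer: $28$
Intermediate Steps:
$p{\left(P \right)} = \sqrt{P}$ ($p{\left(P \right)} = \frac{3 \sqrt{P}}{3} = \sqrt{P}$)
$F{\left(G \right)} = 4$ ($F{\left(G \right)} = 5 - \sqrt{\frac{3}{3}} = 5 - \sqrt{3 \cdot \frac{1}{3}} = 5 - \sqrt{1} = 5 - 1 = 4$)
$- (-40 + F{\left(4 \right)} 3) = - (-40 + 4 \cdot 3) = - (-40 + 12) = \left(-1\right) \left(-28\right) = 28$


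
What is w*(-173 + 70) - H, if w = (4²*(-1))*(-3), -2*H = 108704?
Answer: 49408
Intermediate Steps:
H = -54352 (H = -½*108704 = -54352)
w = 48 (w = (16*(-1))*(-3) = -16*(-3) = 48)
w*(-173 + 70) - H = 48*(-173 + 70) - 1*(-54352) = 48*(-103) + 54352 = -4944 + 54352 = 49408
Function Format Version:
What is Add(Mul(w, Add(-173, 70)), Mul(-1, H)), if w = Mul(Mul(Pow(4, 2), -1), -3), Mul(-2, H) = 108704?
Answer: 49408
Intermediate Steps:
H = -54352 (H = Mul(Rational(-1, 2), 108704) = -54352)
w = 48 (w = Mul(Mul(16, -1), -3) = Mul(-16, -3) = 48)
Add(Mul(w, Add(-173, 70)), Mul(-1, H)) = Add(Mul(48, Add(-173, 70)), Mul(-1, -54352)) = Add(Mul(48, -103), 54352) = Add(-4944, 54352) = 49408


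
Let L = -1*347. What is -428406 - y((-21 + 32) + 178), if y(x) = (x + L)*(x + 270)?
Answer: -355884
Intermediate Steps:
L = -347
y(x) = (-347 + x)*(270 + x) (y(x) = (x - 347)*(x + 270) = (-347 + x)*(270 + x))
-428406 - y((-21 + 32) + 178) = -428406 - (-93690 + ((-21 + 32) + 178)**2 - 77*((-21 + 32) + 178)) = -428406 - (-93690 + (11 + 178)**2 - 77*(11 + 178)) = -428406 - (-93690 + 189**2 - 77*189) = -428406 - (-93690 + 35721 - 14553) = -428406 - 1*(-72522) = -428406 + 72522 = -355884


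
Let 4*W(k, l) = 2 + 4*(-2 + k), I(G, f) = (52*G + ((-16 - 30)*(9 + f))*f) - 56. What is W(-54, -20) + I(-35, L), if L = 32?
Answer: -124567/2 ≈ -62284.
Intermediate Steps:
I(G, f) = -56 + 52*G + f*(-414 - 46*f) (I(G, f) = (52*G + (-46*(9 + f))*f) - 56 = (52*G + (-414 - 46*f)*f) - 56 = (52*G + f*(-414 - 46*f)) - 56 = -56 + 52*G + f*(-414 - 46*f))
W(k, l) = -3/2 + k (W(k, l) = (2 + 4*(-2 + k))/4 = (2 + (-8 + 4*k))/4 = (-6 + 4*k)/4 = -3/2 + k)
W(-54, -20) + I(-35, L) = (-3/2 - 54) + (-56 - 414*32 - 46*32² + 52*(-35)) = -111/2 + (-56 - 13248 - 46*1024 - 1820) = -111/2 + (-56 - 13248 - 47104 - 1820) = -111/2 - 62228 = -124567/2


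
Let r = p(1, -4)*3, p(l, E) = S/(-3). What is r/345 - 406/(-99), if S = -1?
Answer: 46723/11385 ≈ 4.1039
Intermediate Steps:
p(l, E) = ⅓ (p(l, E) = -1/(-3) = -1*(-⅓) = ⅓)
r = 1 (r = (⅓)*3 = 1)
r/345 - 406/(-99) = 1/345 - 406/(-99) = 1*(1/345) - 406*(-1/99) = 1/345 + 406/99 = 46723/11385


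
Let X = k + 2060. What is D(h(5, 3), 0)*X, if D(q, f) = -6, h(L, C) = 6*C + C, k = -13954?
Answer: 71364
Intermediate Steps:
h(L, C) = 7*C
X = -11894 (X = -13954 + 2060 = -11894)
D(h(5, 3), 0)*X = -6*(-11894) = 71364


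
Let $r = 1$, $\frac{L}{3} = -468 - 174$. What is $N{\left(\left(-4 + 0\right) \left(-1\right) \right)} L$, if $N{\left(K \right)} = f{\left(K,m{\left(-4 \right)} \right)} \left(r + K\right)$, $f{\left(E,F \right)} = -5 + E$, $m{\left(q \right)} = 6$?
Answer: $9630$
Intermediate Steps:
$L = -1926$ ($L = 3 \left(-468 - 174\right) = 3 \left(-642\right) = -1926$)
$N{\left(K \right)} = \left(1 + K\right) \left(-5 + K\right)$ ($N{\left(K \right)} = \left(-5 + K\right) \left(1 + K\right) = \left(1 + K\right) \left(-5 + K\right)$)
$N{\left(\left(-4 + 0\right) \left(-1\right) \right)} L = \left(1 + \left(-4 + 0\right) \left(-1\right)\right) \left(-5 + \left(-4 + 0\right) \left(-1\right)\right) \left(-1926\right) = \left(1 - -4\right) \left(-5 - -4\right) \left(-1926\right) = \left(1 + 4\right) \left(-5 + 4\right) \left(-1926\right) = 5 \left(-1\right) \left(-1926\right) = \left(-5\right) \left(-1926\right) = 9630$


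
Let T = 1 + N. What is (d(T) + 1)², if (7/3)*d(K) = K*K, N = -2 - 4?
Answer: 6724/49 ≈ 137.22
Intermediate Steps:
N = -6
T = -5 (T = 1 - 6 = -5)
d(K) = 3*K²/7 (d(K) = 3*(K*K)/7 = 3*K²/7)
(d(T) + 1)² = ((3/7)*(-5)² + 1)² = ((3/7)*25 + 1)² = (75/7 + 1)² = (82/7)² = 6724/49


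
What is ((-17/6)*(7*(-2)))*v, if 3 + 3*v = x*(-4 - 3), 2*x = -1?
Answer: 119/18 ≈ 6.6111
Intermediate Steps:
x = -½ (x = (½)*(-1) = -½ ≈ -0.50000)
v = ⅙ (v = -1 + (-(-4 - 3)/2)/3 = -1 + (-½*(-7))/3 = -1 + (⅓)*(7/2) = -1 + 7/6 = ⅙ ≈ 0.16667)
((-17/6)*(7*(-2)))*v = ((-17/6)*(7*(-2)))*(⅙) = (((⅙)*(-17))*(-14))*(⅙) = -17/6*(-14)*(⅙) = (119/3)*(⅙) = 119/18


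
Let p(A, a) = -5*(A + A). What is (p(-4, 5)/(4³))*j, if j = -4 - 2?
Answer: -15/4 ≈ -3.7500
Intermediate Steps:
j = -6
p(A, a) = -10*A
(p(-4, 5)/(4³))*j = ((-10*(-4))/(4³))*(-6) = (40/64)*(-6) = ((1/64)*40)*(-6) = (5/8)*(-6) = -15/4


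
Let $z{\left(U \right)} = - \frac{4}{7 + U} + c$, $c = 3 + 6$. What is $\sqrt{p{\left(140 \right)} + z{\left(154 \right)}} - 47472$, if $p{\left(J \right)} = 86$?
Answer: $-47472 + \frac{3 \sqrt{273539}}{161} \approx -47462.0$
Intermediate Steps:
$c = 9$
$z{\left(U \right)} = 9 - \frac{4}{7 + U}$ ($z{\left(U \right)} = - \frac{4}{7 + U} + 9 = 9 - \frac{4}{7 + U}$)
$\sqrt{p{\left(140 \right)} + z{\left(154 \right)}} - 47472 = \sqrt{86 + \frac{59 + 9 \cdot 154}{7 + 154}} - 47472 = \sqrt{86 + \frac{59 + 1386}{161}} - 47472 = \sqrt{86 + \frac{1}{161} \cdot 1445} - 47472 = \sqrt{86 + \frac{1445}{161}} - 47472 = \sqrt{\frac{15291}{161}} - 47472 = \frac{3 \sqrt{273539}}{161} - 47472 = -47472 + \frac{3 \sqrt{273539}}{161}$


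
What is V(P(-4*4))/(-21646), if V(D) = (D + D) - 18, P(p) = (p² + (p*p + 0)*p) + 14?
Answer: 3835/10823 ≈ 0.35434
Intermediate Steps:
P(p) = 14 + p² + p³ (P(p) = (p² + (p² + 0)*p) + 14 = (p² + p²*p) + 14 = (p² + p³) + 14 = 14 + p² + p³)
V(D) = -18 + 2*D (V(D) = 2*D - 18 = -18 + 2*D)
V(P(-4*4))/(-21646) = (-18 + 2*(14 + (-4*4)² + (-4*4)³))/(-21646) = (-18 + 2*(14 + (-16)² + (-16)³))*(-1/21646) = (-18 + 2*(14 + 256 - 4096))*(-1/21646) = (-18 + 2*(-3826))*(-1/21646) = (-18 - 7652)*(-1/21646) = -7670*(-1/21646) = 3835/10823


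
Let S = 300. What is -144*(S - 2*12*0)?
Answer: -43200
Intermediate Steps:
-144*(S - 2*12*0) = -144*(300 - 2*12*0) = -144*(300 - 24*0) = -144*(300 + 0) = -144*300 = -43200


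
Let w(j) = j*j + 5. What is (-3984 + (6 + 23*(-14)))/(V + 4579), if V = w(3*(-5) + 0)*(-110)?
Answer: 4300/20721 ≈ 0.20752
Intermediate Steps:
w(j) = 5 + j**2 (w(j) = j**2 + 5 = 5 + j**2)
V = -25300 (V = (5 + (3*(-5) + 0)**2)*(-110) = (5 + (-15 + 0)**2)*(-110) = (5 + (-15)**2)*(-110) = (5 + 225)*(-110) = 230*(-110) = -25300)
(-3984 + (6 + 23*(-14)))/(V + 4579) = (-3984 + (6 + 23*(-14)))/(-25300 + 4579) = (-3984 + (6 - 322))/(-20721) = (-3984 - 316)*(-1/20721) = -4300*(-1/20721) = 4300/20721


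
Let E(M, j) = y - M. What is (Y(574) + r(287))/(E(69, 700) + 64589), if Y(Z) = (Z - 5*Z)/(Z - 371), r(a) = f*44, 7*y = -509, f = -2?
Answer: -6720/4360933 ≈ -0.0015410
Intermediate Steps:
y = -509/7 (y = (⅐)*(-509) = -509/7 ≈ -72.714)
E(M, j) = -509/7 - M
r(a) = -88 (r(a) = -2*44 = -88)
Y(Z) = -4*Z/(-371 + Z) (Y(Z) = (-4*Z)/(-371 + Z) = -4*Z/(-371 + Z))
(Y(574) + r(287))/(E(69, 700) + 64589) = (-4*574/(-371 + 574) - 88)/((-509/7 - 1*69) + 64589) = (-4*574/203 - 88)/((-509/7 - 69) + 64589) = (-4*574*1/203 - 88)/(-992/7 + 64589) = (-328/29 - 88)/(451131/7) = -2880/29*7/451131 = -6720/4360933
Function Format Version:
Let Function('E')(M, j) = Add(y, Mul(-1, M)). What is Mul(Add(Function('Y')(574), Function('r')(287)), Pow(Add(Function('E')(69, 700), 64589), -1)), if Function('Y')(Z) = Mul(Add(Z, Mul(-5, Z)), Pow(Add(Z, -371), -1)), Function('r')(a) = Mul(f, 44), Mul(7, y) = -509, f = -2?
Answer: Rational(-6720, 4360933) ≈ -0.0015410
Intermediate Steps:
y = Rational(-509, 7) (y = Mul(Rational(1, 7), -509) = Rational(-509, 7) ≈ -72.714)
Function('E')(M, j) = Add(Rational(-509, 7), Mul(-1, M))
Function('r')(a) = -88 (Function('r')(a) = Mul(-2, 44) = -88)
Function('Y')(Z) = Mul(-4, Z, Pow(Add(-371, Z), -1)) (Function('Y')(Z) = Mul(Mul(-4, Z), Pow(Add(-371, Z), -1)) = Mul(-4, Z, Pow(Add(-371, Z), -1)))
Mul(Add(Function('Y')(574), Function('r')(287)), Pow(Add(Function('E')(69, 700), 64589), -1)) = Mul(Add(Mul(-4, 574, Pow(Add(-371, 574), -1)), -88), Pow(Add(Add(Rational(-509, 7), Mul(-1, 69)), 64589), -1)) = Mul(Add(Mul(-4, 574, Pow(203, -1)), -88), Pow(Add(Add(Rational(-509, 7), -69), 64589), -1)) = Mul(Add(Mul(-4, 574, Rational(1, 203)), -88), Pow(Add(Rational(-992, 7), 64589), -1)) = Mul(Add(Rational(-328, 29), -88), Pow(Rational(451131, 7), -1)) = Mul(Rational(-2880, 29), Rational(7, 451131)) = Rational(-6720, 4360933)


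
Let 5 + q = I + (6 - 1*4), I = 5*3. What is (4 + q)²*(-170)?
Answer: -43520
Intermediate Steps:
I = 15
q = 12 (q = -5 + (15 + (6 - 1*4)) = -5 + (15 + (6 - 4)) = -5 + (15 + 2) = -5 + 17 = 12)
(4 + q)²*(-170) = (4 + 12)²*(-170) = 16²*(-170) = 256*(-170) = -43520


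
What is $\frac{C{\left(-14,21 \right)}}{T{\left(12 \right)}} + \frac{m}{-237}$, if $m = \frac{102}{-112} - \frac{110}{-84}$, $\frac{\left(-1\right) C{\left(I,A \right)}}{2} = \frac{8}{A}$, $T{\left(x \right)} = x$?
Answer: $- \frac{865}{13272} \approx -0.065175$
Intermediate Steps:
$C{\left(I,A \right)} = - \frac{16}{A}$ ($C{\left(I,A \right)} = - 2 \frac{8}{A} = - \frac{16}{A}$)
$m = \frac{67}{168}$ ($m = 102 \left(- \frac{1}{112}\right) - - \frac{55}{42} = - \frac{51}{56} + \frac{55}{42} = \frac{67}{168} \approx 0.39881$)
$\frac{C{\left(-14,21 \right)}}{T{\left(12 \right)}} + \frac{m}{-237} = \frac{\left(-16\right) \frac{1}{21}}{12} + \frac{67}{168 \left(-237\right)} = \left(-16\right) \frac{1}{21} \cdot \frac{1}{12} + \frac{67}{168} \left(- \frac{1}{237}\right) = \left(- \frac{16}{21}\right) \frac{1}{12} - \frac{67}{39816} = - \frac{4}{63} - \frac{67}{39816} = - \frac{865}{13272}$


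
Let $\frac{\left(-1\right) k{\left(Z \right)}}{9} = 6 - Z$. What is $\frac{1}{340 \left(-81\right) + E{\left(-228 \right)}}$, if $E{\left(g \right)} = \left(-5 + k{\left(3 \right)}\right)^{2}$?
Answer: $- \frac{1}{26516} \approx -3.7713 \cdot 10^{-5}$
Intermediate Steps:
$k{\left(Z \right)} = -54 + 9 Z$ ($k{\left(Z \right)} = - 9 \left(6 - Z\right) = -54 + 9 Z$)
$E{\left(g \right)} = 1024$ ($E{\left(g \right)} = \left(-5 + \left(-54 + 9 \cdot 3\right)\right)^{2} = \left(-5 + \left(-54 + 27\right)\right)^{2} = \left(-5 - 27\right)^{2} = \left(-32\right)^{2} = 1024$)
$\frac{1}{340 \left(-81\right) + E{\left(-228 \right)}} = \frac{1}{340 \left(-81\right) + 1024} = \frac{1}{-27540 + 1024} = \frac{1}{-26516} = - \frac{1}{26516}$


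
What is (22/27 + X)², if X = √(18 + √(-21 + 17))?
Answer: (22 + 27*√2*√(9 + I))²/729 ≈ 25.588 + 2.3835*I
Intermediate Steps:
X = √(18 + 2*I) (X = √(18 + √(-4)) = √(18 + 2*I) ≈ 4.2492 + 0.23534*I)
(22/27 + X)² = (22/27 + √(18 + 2*I))²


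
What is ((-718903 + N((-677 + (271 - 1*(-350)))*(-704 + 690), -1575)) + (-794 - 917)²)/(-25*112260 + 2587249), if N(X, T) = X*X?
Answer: -2823274/219251 ≈ -12.877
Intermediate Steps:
N(X, T) = X²
((-718903 + N((-677 + (271 - 1*(-350)))*(-704 + 690), -1575)) + (-794 - 917)²)/(-25*112260 + 2587249) = ((-718903 + ((-677 + (271 - 1*(-350)))*(-704 + 690))²) + (-794 - 917)²)/(-25*112260 + 2587249) = ((-718903 + ((-677 + (271 + 350))*(-14))²) + (-1711)²)/(-2806500 + 2587249) = ((-718903 + ((-677 + 621)*(-14))²) + 2927521)/(-219251) = ((-718903 + (-56*(-14))²) + 2927521)*(-1/219251) = ((-718903 + 784²) + 2927521)*(-1/219251) = ((-718903 + 614656) + 2927521)*(-1/219251) = (-104247 + 2927521)*(-1/219251) = 2823274*(-1/219251) = -2823274/219251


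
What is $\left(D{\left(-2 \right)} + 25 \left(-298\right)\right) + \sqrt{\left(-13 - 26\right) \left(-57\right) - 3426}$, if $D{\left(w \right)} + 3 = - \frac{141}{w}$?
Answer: $- \frac{14765}{2} + i \sqrt{1203} \approx -7382.5 + 34.684 i$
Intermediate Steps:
$D{\left(w \right)} = -3 - \frac{141}{w}$
$\left(D{\left(-2 \right)} + 25 \left(-298\right)\right) + \sqrt{\left(-13 - 26\right) \left(-57\right) - 3426} = \left(\left(-3 - \frac{141}{-2}\right) + 25 \left(-298\right)\right) + \sqrt{\left(-13 - 26\right) \left(-57\right) - 3426} = \left(\left(-3 - - \frac{141}{2}\right) - 7450\right) + \sqrt{\left(-39\right) \left(-57\right) - 3426} = \left(\left(-3 + \frac{141}{2}\right) - 7450\right) + \sqrt{2223 - 3426} = \left(\frac{135}{2} - 7450\right) + \sqrt{-1203} = - \frac{14765}{2} + i \sqrt{1203}$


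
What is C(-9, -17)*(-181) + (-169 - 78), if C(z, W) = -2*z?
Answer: -3505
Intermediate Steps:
C(-9, -17)*(-181) + (-169 - 78) = -2*(-9)*(-181) + (-169 - 78) = 18*(-181) - 247 = -3258 - 247 = -3505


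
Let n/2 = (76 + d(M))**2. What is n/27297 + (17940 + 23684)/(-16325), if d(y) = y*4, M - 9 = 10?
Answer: -381864728/445623525 ≈ -0.85692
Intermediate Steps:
M = 19 (M = 9 + 10 = 19)
d(y) = 4*y
n = 46208 (n = 2*(76 + 4*19)**2 = 2*(76 + 76)**2 = 2*152**2 = 2*23104 = 46208)
n/27297 + (17940 + 23684)/(-16325) = 46208/27297 + (17940 + 23684)/(-16325) = 46208*(1/27297) + 41624*(-1/16325) = 46208/27297 - 41624/16325 = -381864728/445623525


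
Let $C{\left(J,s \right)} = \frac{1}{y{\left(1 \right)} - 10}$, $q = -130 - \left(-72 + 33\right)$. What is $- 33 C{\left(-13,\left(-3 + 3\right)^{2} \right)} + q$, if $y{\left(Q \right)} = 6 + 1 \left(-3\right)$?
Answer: $- \frac{604}{7} \approx -86.286$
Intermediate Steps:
$y{\left(Q \right)} = 3$ ($y{\left(Q \right)} = 6 - 3 = 3$)
$q = -91$ ($q = -130 - -39 = -130 + 39 = -91$)
$C{\left(J,s \right)} = - \frac{1}{7}$ ($C{\left(J,s \right)} = \frac{1}{3 - 10} = \frac{1}{-7} = - \frac{1}{7}$)
$- 33 C{\left(-13,\left(-3 + 3\right)^{2} \right)} + q = \left(-33\right) \left(- \frac{1}{7}\right) - 91 = \frac{33}{7} - 91 = - \frac{604}{7}$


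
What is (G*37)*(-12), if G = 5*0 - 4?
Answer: 1776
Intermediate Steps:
G = -4 (G = 0 - 4 = -4)
(G*37)*(-12) = -4*37*(-12) = -148*(-12) = 1776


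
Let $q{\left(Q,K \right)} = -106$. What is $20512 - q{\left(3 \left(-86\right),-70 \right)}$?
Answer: $20618$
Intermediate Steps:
$20512 - q{\left(3 \left(-86\right),-70 \right)} = 20512 - -106 = 20512 + 106 = 20618$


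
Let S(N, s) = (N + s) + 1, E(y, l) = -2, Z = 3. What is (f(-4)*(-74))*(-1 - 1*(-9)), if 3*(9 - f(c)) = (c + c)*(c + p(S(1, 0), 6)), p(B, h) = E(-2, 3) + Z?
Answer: -592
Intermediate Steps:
S(N, s) = 1 + N + s
p(B, h) = 1 (p(B, h) = -2 + 3 = 1)
f(c) = 9 - 2*c*(1 + c)/3 (f(c) = 9 - (c + c)*(c + 1)/3 = 9 - 2*c*(1 + c)/3)
(f(-4)*(-74))*(-1 - 1*(-9)) = ((9 - 2/3*(-4) - 2/3*(-4)**2)*(-74))*(-1 - 1*(-9)) = ((9 + 8/3 - 2/3*16)*(-74))*(-1 + 9) = ((9 + 8/3 - 32/3)*(-74))*8 = (1*(-74))*8 = -74*8 = -592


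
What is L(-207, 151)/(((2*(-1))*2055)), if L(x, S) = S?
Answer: -151/4110 ≈ -0.036740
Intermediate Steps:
L(-207, 151)/(((2*(-1))*2055)) = 151/(((2*(-1))*2055)) = 151/((-2*2055)) = 151/(-4110) = 151*(-1/4110) = -151/4110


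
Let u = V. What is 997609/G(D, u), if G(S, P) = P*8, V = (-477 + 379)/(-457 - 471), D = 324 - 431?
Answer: 57861322/49 ≈ 1.1808e+6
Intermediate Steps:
D = -107
V = 49/464 (V = -98/(-928) = -98*(-1/928) = 49/464 ≈ 0.10560)
u = 49/464 ≈ 0.10560
G(S, P) = 8*P
997609/G(D, u) = 997609/((8*(49/464))) = 997609/(49/58) = 997609*(58/49) = 57861322/49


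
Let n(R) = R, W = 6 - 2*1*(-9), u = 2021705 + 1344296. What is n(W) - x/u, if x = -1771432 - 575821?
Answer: 83131277/3366001 ≈ 24.697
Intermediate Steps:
u = 3366001
x = -2347253
W = 24 (W = 6 - 2*(-9) = 6 + 18 = 24)
n(W) - x/u = 24 - (-2347253)/3366001 = 24 - 1*(-2347253/3366001) = 24 + 2347253/3366001 = 83131277/3366001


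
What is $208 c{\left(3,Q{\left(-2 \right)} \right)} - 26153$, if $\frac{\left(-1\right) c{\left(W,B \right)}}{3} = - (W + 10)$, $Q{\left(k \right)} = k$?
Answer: $-18041$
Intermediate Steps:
$c{\left(W,B \right)} = 30 + 3 W$ ($c{\left(W,B \right)} = - 3 \left(- (W + 10)\right) = - 3 \left(- (10 + W)\right) = - 3 \left(-10 - W\right) = 30 + 3 W$)
$208 c{\left(3,Q{\left(-2 \right)} \right)} - 26153 = 208 \left(30 + 3 \cdot 3\right) - 26153 = 208 \left(30 + 9\right) - 26153 = 208 \cdot 39 - 26153 = 8112 - 26153 = -18041$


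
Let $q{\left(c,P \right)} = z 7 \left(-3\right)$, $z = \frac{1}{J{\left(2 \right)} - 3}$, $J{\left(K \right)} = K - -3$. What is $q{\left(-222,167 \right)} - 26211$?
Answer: $- \frac{52443}{2} \approx -26222.0$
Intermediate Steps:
$J{\left(K \right)} = 3 + K$ ($J{\left(K \right)} = K + 3 = 3 + K$)
$z = \frac{1}{2}$ ($z = \frac{1}{\left(3 + 2\right) - 3} = \frac{1}{5 - 3} = \frac{1}{2} \approx 0.5$)
$q{\left(c,P \right)} = - \frac{21}{2}$ ($q{\left(c,P \right)} = \frac{1}{2} \cdot 7 \left(-3\right) = \frac{7}{2} \left(-3\right) = - \frac{21}{2}$)
$q{\left(-222,167 \right)} - 26211 = - \frac{21}{2} - 26211 = - \frac{52443}{2}$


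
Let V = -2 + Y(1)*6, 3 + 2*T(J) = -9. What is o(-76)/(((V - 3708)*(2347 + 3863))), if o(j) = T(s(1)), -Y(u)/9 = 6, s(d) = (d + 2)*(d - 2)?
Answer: 1/4175190 ≈ 2.3951e-7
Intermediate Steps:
s(d) = (-2 + d)*(2 + d) (s(d) = (2 + d)*(-2 + d) = (-2 + d)*(2 + d))
Y(u) = -54 (Y(u) = -9*6 = -54)
T(J) = -6 (T(J) = -3/2 + (½)*(-9) = -3/2 - 9/2 = -6)
o(j) = -6
V = -326 (V = -2 - 54*6 = -2 - 324 = -326)
o(-76)/(((V - 3708)*(2347 + 3863))) = -6*1/((-326 - 3708)*(2347 + 3863)) = -6/((-4034*6210)) = -6/(-25051140) = -6*(-1/25051140) = 1/4175190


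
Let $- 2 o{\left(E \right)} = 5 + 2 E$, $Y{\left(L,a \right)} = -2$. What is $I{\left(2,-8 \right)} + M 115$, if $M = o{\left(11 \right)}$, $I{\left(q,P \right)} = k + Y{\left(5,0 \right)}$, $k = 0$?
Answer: $- \frac{3109}{2} \approx -1554.5$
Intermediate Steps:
$I{\left(q,P \right)} = -2$ ($I{\left(q,P \right)} = 0 - 2 = -2$)
$o{\left(E \right)} = - \frac{5}{2} - E$ ($o{\left(E \right)} = - \frac{5 + 2 E}{2} = - \frac{5}{2} - E$)
$M = - \frac{27}{2}$ ($M = - \frac{5}{2} - 11 = - \frac{27}{2} \approx -13.5$)
$I{\left(2,-8 \right)} + M 115 = -2 - \frac{3105}{2} = - \frac{3109}{2}$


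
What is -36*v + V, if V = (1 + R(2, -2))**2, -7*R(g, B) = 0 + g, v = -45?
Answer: 79405/49 ≈ 1620.5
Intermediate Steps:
R(g, B) = -g/7 (R(g, B) = -(0 + g)/7 = -g/7)
V = 25/49 (V = (1 - 1/7*2)**2 = (1 - 2/7)**2 = (5/7)**2 = 25/49 ≈ 0.51020)
-36*v + V = -36*(-45) + 25/49 = 1620 + 25/49 = 79405/49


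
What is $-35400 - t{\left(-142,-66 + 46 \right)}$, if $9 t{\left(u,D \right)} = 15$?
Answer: $- \frac{106205}{3} \approx -35402.0$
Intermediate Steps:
$t{\left(u,D \right)} = \frac{5}{3}$ ($t{\left(u,D \right)} = \frac{1}{9} \cdot 15 = \frac{5}{3}$)
$-35400 - t{\left(-142,-66 + 46 \right)} = -35400 - \frac{5}{3} = - \frac{106205}{3}$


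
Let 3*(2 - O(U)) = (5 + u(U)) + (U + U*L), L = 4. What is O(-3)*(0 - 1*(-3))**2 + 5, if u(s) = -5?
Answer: 68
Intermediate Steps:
O(U) = 2 - 5*U/3 (O(U) = 2 - ((5 - 5) + (U + U*4))/3 = 2 - (0 + (U + 4*U))/3 = 2 - (0 + 5*U)/3 = 2 - 5*U/3)
O(-3)*(0 - 1*(-3))**2 + 5 = (2 - 5/3*(-3))*(0 - 1*(-3))**2 + 5 = (2 + 5)*(0 + 3)**2 + 5 = 7*3**2 + 5 = 7*9 + 5 = 63 + 5 = 68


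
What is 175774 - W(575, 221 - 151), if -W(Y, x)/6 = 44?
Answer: 176038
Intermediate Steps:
W(Y, x) = -264 (W(Y, x) = -6*44 = -264)
175774 - W(575, 221 - 151) = 175774 - 1*(-264) = 175774 + 264 = 176038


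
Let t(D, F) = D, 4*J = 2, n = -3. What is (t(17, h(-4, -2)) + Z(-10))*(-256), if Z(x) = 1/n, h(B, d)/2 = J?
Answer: -12800/3 ≈ -4266.7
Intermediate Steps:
J = 1/2 (J = (1/4)*2 = 1/2 ≈ 0.50000)
h(B, d) = 1 (h(B, d) = 2*(1/2) = 1)
Z(x) = -1/3 (Z(x) = 1/(-3) = -1/3)
(t(17, h(-4, -2)) + Z(-10))*(-256) = (17 - 1/3)*(-256) = (50/3)*(-256) = -12800/3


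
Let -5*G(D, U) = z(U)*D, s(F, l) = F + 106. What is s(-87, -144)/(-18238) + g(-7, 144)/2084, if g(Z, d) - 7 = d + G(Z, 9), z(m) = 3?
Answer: 3488677/47509990 ≈ 0.073430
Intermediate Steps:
s(F, l) = 106 + F
G(D, U) = -3*D/5
g(Z, d) = 7 + d - 3*Z/5 (g(Z, d) = 7 + (d - 3*Z/5) = 7 + d - 3*Z/5)
s(-87, -144)/(-18238) + g(-7, 144)/2084 = (106 - 87)/(-18238) + (7 + 144 - ⅗*(-7))/2084 = 19*(-1/18238) + (7 + 144 + 21/5)*(1/2084) = -19/18238 + (776/5)*(1/2084) = -19/18238 + 194/2605 = 3488677/47509990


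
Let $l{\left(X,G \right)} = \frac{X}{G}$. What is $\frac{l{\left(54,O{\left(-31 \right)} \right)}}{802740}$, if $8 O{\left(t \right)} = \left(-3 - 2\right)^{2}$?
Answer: $\frac{36}{1672375} \approx 2.1526 \cdot 10^{-5}$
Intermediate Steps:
$O{\left(t \right)} = \frac{25}{8}$ ($O{\left(t \right)} = \frac{\left(-3 - 2\right)^{2}}{8} = \frac{\left(-5\right)^{2}}{8} = \frac{1}{8} \cdot 25 = \frac{25}{8}$)
$\frac{l{\left(54,O{\left(-31 \right)} \right)}}{802740} = \frac{54 \frac{1}{\frac{25}{8}}}{802740} = 54 \cdot \frac{8}{25} \cdot \frac{1}{802740} = \frac{432}{25} \cdot \frac{1}{802740} = \frac{36}{1672375}$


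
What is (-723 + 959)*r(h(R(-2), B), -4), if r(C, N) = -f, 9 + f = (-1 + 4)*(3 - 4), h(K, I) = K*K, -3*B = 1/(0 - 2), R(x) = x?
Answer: 2832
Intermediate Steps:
B = ⅙ (B = -1/(3*(0 - 2)) = -⅓/(-2) = -⅓*(-½) = ⅙ ≈ 0.16667)
h(K, I) = K²
f = -12 (f = -9 + (-1 + 4)*(3 - 4) = -9 + 3*(-1) = -9 - 3 = -12)
r(C, N) = 12 (r(C, N) = -1*(-12) = 12)
(-723 + 959)*r(h(R(-2), B), -4) = (-723 + 959)*12 = 236*12 = 2832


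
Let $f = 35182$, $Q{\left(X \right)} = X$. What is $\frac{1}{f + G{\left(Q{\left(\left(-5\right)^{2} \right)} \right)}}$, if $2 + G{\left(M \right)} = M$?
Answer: $\frac{1}{35205} \approx 2.8405 \cdot 10^{-5}$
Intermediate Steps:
$G{\left(M \right)} = -2 + M$
$\frac{1}{f + G{\left(Q{\left(\left(-5\right)^{2} \right)} \right)}} = \frac{1}{35182 - \left(2 - \left(-5\right)^{2}\right)} = \frac{1}{35182 + \left(-2 + 25\right)} = \frac{1}{35182 + 23} = \frac{1}{35205}$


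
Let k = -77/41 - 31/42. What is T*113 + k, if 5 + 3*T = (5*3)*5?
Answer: 1511945/574 ≈ 2634.1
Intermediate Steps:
k = -4505/1722 (k = -77*1/41 - 31*1/42 = -77/41 - 31/42 = -4505/1722 ≈ -2.6161)
T = 70/3 (T = -5/3 + ((5*3)*5)/3 = -5/3 + (15*5)/3 = -5/3 + (⅓)*75 = -5/3 + 25 = 70/3 ≈ 23.333)
T*113 + k = (70/3)*113 - 4505/1722 = 7910/3 - 4505/1722 = 1511945/574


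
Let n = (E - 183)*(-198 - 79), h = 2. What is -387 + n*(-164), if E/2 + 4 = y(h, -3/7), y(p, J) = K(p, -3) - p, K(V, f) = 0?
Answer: -8858847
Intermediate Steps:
y(p, J) = -p (y(p, J) = 0 - p = -p)
E = -12 (E = -8 + 2*(-1*2) = -8 + 2*(-2) = -8 - 4 = -12)
n = 54015 (n = (-12 - 183)*(-198 - 79) = -195*(-277) = 54015)
-387 + n*(-164) = -387 + 54015*(-164) = -387 - 8858460 = -8858847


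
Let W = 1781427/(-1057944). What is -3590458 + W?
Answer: -1266168426593/352648 ≈ -3.5905e+6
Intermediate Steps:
W = -593809/352648 (W = 1781427*(-1/1057944) = -593809/352648 ≈ -1.6839)
-3590458 + W = -3590458 - 593809/352648 = -1266168426593/352648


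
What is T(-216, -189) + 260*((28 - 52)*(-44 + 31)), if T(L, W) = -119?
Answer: 81001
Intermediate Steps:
T(-216, -189) + 260*((28 - 52)*(-44 + 31)) = -119 + 260*((28 - 52)*(-44 + 31)) = -119 + 260*(-24*(-13)) = -119 + 260*312 = -119 + 81120 = 81001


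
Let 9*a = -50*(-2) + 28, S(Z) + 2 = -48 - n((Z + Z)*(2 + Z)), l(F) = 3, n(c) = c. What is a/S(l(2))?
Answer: -8/45 ≈ -0.17778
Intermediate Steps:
S(Z) = -50 - 2*Z*(2 + Z) (S(Z) = -2 + (-48 - (Z + Z)*(2 + Z)) = -2 + (-48 - 2*Z*(2 + Z)) = -50 - 2*Z*(2 + Z))
a = 128/9 (a = (-50*(-2) + 28)/9 = (100 + 28)/9 = (1/9)*128 = 128/9 ≈ 14.222)
a/S(l(2)) = 128/(9*(-50 - 2*3*(2 + 3))) = 128/(9*(-50 - 2*3*5)) = 128/(9*(-50 - 30)) = (128/9)/(-80) = (128/9)*(-1/80) = -8/45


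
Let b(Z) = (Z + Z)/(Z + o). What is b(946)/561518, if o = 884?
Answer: 473/256894485 ≈ 1.8412e-6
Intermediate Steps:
b(Z) = 2*Z/(884 + Z) (b(Z) = (Z + Z)/(Z + 884) = (2*Z)/(884 + Z) = 2*Z/(884 + Z))
b(946)/561518 = (2*946/(884 + 946))/561518 = (2*946/1830)*(1/561518) = (2*946*(1/1830))*(1/561518) = (946/915)*(1/561518) = 473/256894485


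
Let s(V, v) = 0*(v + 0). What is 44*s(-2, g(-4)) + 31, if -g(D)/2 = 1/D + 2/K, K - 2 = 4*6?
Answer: 31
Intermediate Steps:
K = 26 (K = 2 + 4*6 = 2 + 24 = 26)
g(D) = -2/13 - 2/D (g(D) = -2*(1/D + 2/26) = -2*(1/D + 2*(1/26)) = -2*(1/D + 1/13) = -2*(1/13 + 1/D) = -2/13 - 2/D)
s(V, v) = 0 (s(V, v) = 0*v = 0)
44*s(-2, g(-4)) + 31 = 44*0 + 31 = 0 + 31 = 31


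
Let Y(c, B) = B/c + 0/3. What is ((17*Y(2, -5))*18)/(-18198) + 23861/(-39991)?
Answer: -44847707/80861802 ≈ -0.55462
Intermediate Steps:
Y(c, B) = B/c (Y(c, B) = B/c + 0*(1/3) = B/c + 0 = B/c)
((17*Y(2, -5))*18)/(-18198) + 23861/(-39991) = ((17*(-5/2))*18)/(-18198) + 23861/(-39991) = ((17*(-5*1/2))*18)*(-1/18198) + 23861*(-1/39991) = ((17*(-5/2))*18)*(-1/18198) - 23861/39991 = -85/2*18*(-1/18198) - 23861/39991 = -765*(-1/18198) - 23861/39991 = 85/2022 - 23861/39991 = -44847707/80861802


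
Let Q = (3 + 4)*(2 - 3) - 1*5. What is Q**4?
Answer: 20736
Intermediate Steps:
Q = -12 (Q = 7*(-1) - 5 = -7 - 5 = -12)
Q**4 = (-12)**4 = 20736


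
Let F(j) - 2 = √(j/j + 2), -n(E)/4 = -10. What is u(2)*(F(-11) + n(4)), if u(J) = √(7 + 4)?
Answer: √11*(42 + √3) ≈ 145.04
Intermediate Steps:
n(E) = 40 (n(E) = -4*(-10) = 40)
u(J) = √11
F(j) = 2 + √3 (F(j) = 2 + √(j/j + 2) = 2 + √(1 + 2) = 2 + √3)
u(2)*(F(-11) + n(4)) = √11*((2 + √3) + 40) = √11*(42 + √3)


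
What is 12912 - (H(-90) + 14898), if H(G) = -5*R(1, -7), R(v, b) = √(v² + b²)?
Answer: -1986 + 25*√2 ≈ -1950.6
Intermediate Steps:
R(v, b) = √(b² + v²)
H(G) = -25*√2 (H(G) = -5*√((-7)² + 1²) = -5*√(49 + 1) = -25*√2)
12912 - (H(-90) + 14898) = 12912 - (-25*√2 + 14898) = 12912 - (14898 - 25*√2) = 12912 + (-14898 + 25*√2) = -1986 + 25*√2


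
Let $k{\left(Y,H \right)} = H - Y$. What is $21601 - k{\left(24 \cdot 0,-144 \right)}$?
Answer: $21745$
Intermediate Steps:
$21601 - k{\left(24 \cdot 0,-144 \right)} = 21601 - \left(-144 - 24 \cdot 0\right) = 21601 - \left(-144 - 0\right) = 21601 - \left(-144 + 0\right) = 21601 - -144 = 21601 + 144 = 21745$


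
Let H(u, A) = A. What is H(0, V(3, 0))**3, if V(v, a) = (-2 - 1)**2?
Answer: 729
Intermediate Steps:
V(v, a) = 9 (V(v, a) = (-3)**2 = 9)
H(0, V(3, 0))**3 = 9**3 = 729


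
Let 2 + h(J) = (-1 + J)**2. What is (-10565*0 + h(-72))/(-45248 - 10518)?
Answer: -5327/55766 ≈ -0.095524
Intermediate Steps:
h(J) = -2 + (-1 + J)**2
(-10565*0 + h(-72))/(-45248 - 10518) = (-10565*0 + (-2 + (-1 - 72)**2))/(-45248 - 10518) = (0 + (-2 + (-73)**2))/(-55766) = (0 + (-2 + 5329))*(-1/55766) = (0 + 5327)*(-1/55766) = 5327*(-1/55766) = -5327/55766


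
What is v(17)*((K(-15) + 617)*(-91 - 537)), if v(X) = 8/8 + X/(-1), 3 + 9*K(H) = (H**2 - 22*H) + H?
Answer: 20397440/3 ≈ 6.7991e+6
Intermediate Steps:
K(H) = -1/3 - 7*H/3 + H**2/9 (K(H) = -1/3 + ((H**2 - 22*H) + H)/9 = -1/3 + (H**2 - 21*H)/9 = -1/3 + (-7*H/3 + H**2/9) = -1/3 - 7*H/3 + H**2/9)
v(X) = 1 - X (v(X) = 8*(1/8) + X*(-1) = 1 - X)
v(17)*((K(-15) + 617)*(-91 - 537)) = (1 - 1*17)*(((-1/3 - 7/3*(-15) + (1/9)*(-15)**2) + 617)*(-91 - 537)) = (1 - 17)*(((-1/3 + 35 + (1/9)*225) + 617)*(-628)) = -16*((-1/3 + 35 + 25) + 617)*(-628) = -16*(179/3 + 617)*(-628) = -32480*(-628)/3 = -16*(-1274840/3) = 20397440/3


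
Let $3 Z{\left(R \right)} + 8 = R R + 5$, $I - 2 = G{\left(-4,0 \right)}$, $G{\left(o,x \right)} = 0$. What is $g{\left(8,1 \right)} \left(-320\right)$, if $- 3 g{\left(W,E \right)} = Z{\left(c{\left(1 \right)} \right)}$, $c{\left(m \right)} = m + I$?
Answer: $\frac{640}{3} \approx 213.33$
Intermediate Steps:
$I = 2$ ($I = 2 + 0 = 2$)
$c{\left(m \right)} = 2 + m$ ($c{\left(m \right)} = m + 2 = 2 + m$)
$Z{\left(R \right)} = -1 + \frac{R^{2}}{3}$ ($Z{\left(R \right)} = - \frac{8}{3} + \frac{R R + 5}{3} = - \frac{8}{3} + \frac{R^{2} + 5}{3} = - \frac{8}{3} + \frac{5 + R^{2}}{3} = - \frac{8}{3} + \left(\frac{5}{3} + \frac{R^{2}}{3}\right) = -1 + \frac{R^{2}}{3}$)
$g{\left(W,E \right)} = - \frac{2}{3}$ ($g{\left(W,E \right)} = - \frac{-1 + \frac{\left(2 + 1\right)^{2}}{3}}{3} = - \frac{-1 + \frac{3^{2}}{3}}{3} = - \frac{-1 + \frac{1}{3} \cdot 9}{3} = - \frac{-1 + 3}{3} = \left(- \frac{1}{3}\right) 2 = - \frac{2}{3}$)
$g{\left(8,1 \right)} \left(-320\right) = \left(- \frac{2}{3}\right) \left(-320\right) = \frac{640}{3}$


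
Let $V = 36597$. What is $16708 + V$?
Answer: $53305$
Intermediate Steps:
$16708 + V = 16708 + 36597 = 53305$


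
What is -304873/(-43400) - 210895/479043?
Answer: 4415949469/670660200 ≈ 6.5845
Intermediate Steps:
-304873/(-43400) - 210895/479043 = -304873*(-1/43400) - 210895*1/479043 = 304873/43400 - 210895/479043 = 4415949469/670660200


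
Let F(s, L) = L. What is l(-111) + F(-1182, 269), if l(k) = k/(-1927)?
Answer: 518474/1927 ≈ 269.06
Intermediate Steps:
l(k) = -k/1927 (l(k) = k*(-1/1927) = -k/1927)
l(-111) + F(-1182, 269) = -1/1927*(-111) + 269 = 111/1927 + 269 = 518474/1927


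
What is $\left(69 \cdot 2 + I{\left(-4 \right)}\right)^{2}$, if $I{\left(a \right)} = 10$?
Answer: $21904$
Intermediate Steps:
$\left(69 \cdot 2 + I{\left(-4 \right)}\right)^{2} = \left(69 \cdot 2 + 10\right)^{2} = \left(138 + 10\right)^{2} = 148^{2} = 21904$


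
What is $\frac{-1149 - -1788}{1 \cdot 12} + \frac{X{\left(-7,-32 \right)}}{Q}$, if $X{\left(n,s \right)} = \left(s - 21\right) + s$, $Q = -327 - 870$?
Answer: $\frac{255301}{4788} \approx 53.321$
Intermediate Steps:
$Q = -1197$ ($Q = -327 - 870 = -1197$)
$X{\left(n,s \right)} = -21 + 2 s$ ($X{\left(n,s \right)} = \left(-21 + s\right) + s = -21 + 2 s$)
$\frac{-1149 - -1788}{1 \cdot 12} + \frac{X{\left(-7,-32 \right)}}{Q} = \frac{-1149 - -1788}{1 \cdot 12} + \frac{-21 + 2 \left(-32\right)}{-1197} = \frac{-1149 + 1788}{12} + \left(-21 - 64\right) \left(- \frac{1}{1197}\right) = 639 \cdot \frac{1}{12} - - \frac{85}{1197} = \frac{213}{4} + \frac{85}{1197} = \frac{255301}{4788}$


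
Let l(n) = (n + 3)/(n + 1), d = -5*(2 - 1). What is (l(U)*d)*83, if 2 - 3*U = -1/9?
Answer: -20750/23 ≈ -902.17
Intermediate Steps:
d = -5 (d = -5*1 = -5)
U = 19/27 (U = ⅔ - (-1)/(3*9) = ⅔ - ⅓*(-⅑) = ⅔ + 1/27 = 19/27 ≈ 0.70370)
l(n) = (3 + n)/(1 + n)
(l(U)*d)*83 = (((3 + 19/27)/(1 + 19/27))*(-5))*83 = (((100/27)/(46/27))*(-5))*83 = (((27/46)*(100/27))*(-5))*83 = ((50/23)*(-5))*83 = -250/23*83 = -20750/23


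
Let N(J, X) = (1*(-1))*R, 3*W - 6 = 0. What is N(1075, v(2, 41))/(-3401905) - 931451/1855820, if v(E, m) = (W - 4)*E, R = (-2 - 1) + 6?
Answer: -633740449339/1262664667420 ≈ -0.50191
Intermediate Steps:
R = 3 (R = -3 + 6 = 3)
W = 2 (W = 2 + (⅓)*0 = 2 + 0 = 2)
v(E, m) = -2*E (v(E, m) = (2 - 4)*E = -2*E)
N(J, X) = -3 (N(J, X) = (1*(-1))*3 = -1*3 = -3)
N(1075, v(2, 41))/(-3401905) - 931451/1855820 = -3/(-3401905) - 931451/1855820 = -3*(-1/3401905) - 931451*1/1855820 = 3/3401905 - 931451/1855820 = -633740449339/1262664667420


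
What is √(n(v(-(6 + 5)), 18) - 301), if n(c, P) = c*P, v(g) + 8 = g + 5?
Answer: I*√553 ≈ 23.516*I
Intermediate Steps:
v(g) = -3 + g (v(g) = -8 + (g + 5) = -8 + (5 + g) = -3 + g)
n(c, P) = P*c
√(n(v(-(6 + 5)), 18) - 301) = √(18*(-3 - (6 + 5)) - 301) = √(18*(-3 - 1*11) - 301) = √(18*(-3 - 11) - 301) = √(18*(-14) - 301) = √(-252 - 301) = √(-553) = I*√553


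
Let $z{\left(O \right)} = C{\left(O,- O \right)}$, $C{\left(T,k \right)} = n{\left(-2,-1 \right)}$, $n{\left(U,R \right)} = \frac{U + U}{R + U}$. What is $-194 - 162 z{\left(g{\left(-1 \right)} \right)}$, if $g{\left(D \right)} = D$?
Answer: $-410$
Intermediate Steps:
$n{\left(U,R \right)} = \frac{2 U}{R + U}$
$C{\left(T,k \right)} = \frac{4}{3}$ ($C{\left(T,k \right)} = 2 \left(-2\right) \frac{1}{-1 - 2} = 2 \left(-2\right) \frac{1}{-3} = 2 \left(-2\right) \left(- \frac{1}{3}\right) = \frac{4}{3}$)
$z{\left(O \right)} = \frac{4}{3}$
$-194 - 162 z{\left(g{\left(-1 \right)} \right)} = -194 - 216 = -410$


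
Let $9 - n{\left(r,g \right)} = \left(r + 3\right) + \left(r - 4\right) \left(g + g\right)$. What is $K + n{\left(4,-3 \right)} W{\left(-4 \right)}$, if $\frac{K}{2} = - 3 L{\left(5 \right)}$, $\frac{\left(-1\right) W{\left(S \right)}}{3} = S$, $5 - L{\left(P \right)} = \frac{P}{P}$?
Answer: $0$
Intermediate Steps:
$L{\left(P \right)} = 4$ ($L{\left(P \right)} = 5 - \frac{P}{P} = 5 - 1 = 4$)
$n{\left(r,g \right)} = 6 - r - 2 g \left(-4 + r\right)$ ($n{\left(r,g \right)} = 9 - \left(\left(r + 3\right) + \left(r - 4\right) \left(g + g\right)\right) = 9 - \left(\left(3 + r\right) + \left(-4 + r\right) 2 g\right) = 9 - \left(\left(3 + r\right) + 2 g \left(-4 + r\right)\right) = 9 - \left(3 + r + 2 g \left(-4 + r\right)\right) = 6 - r - 2 g \left(-4 + r\right)$)
$W{\left(S \right)} = - 3 S$
$K = -24$ ($K = 2 \left(\left(-3\right) 4\right) = 2 \left(-12\right) = -24$)
$K + n{\left(4,-3 \right)} W{\left(-4 \right)} = -24 + \left(6 - 4 + 8 \left(-3\right) - \left(-6\right) 4\right) \left(\left(-3\right) \left(-4\right)\right) = -24 + \left(6 - 4 - 24 + 24\right) 12 = -24 + 2 \cdot 12 = -24 + 24 = 0$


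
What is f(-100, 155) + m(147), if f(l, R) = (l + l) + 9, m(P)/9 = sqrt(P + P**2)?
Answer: -191 + 126*sqrt(111) ≈ 1136.5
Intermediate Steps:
m(P) = 9*sqrt(P + P**2)
f(l, R) = 9 + 2*l (f(l, R) = 2*l + 9 = 9 + 2*l)
f(-100, 155) + m(147) = (9 + 2*(-100)) + 9*sqrt(147*(1 + 147)) = (9 - 200) + 9*sqrt(147*148) = -191 + 9*sqrt(21756) = -191 + 9*(14*sqrt(111)) = -191 + 126*sqrt(111)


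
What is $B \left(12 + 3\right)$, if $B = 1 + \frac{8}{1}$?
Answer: $135$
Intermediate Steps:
$B = 9$ ($B = 1 + 8 \cdot 1 = 1 + 8 = 9$)
$B \left(12 + 3\right) = 9 \left(12 + 3\right) = 9 \cdot 15 = 135$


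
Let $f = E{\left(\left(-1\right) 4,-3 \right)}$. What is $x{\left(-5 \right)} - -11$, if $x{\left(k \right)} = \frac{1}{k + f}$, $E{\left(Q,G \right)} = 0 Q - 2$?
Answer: $\frac{76}{7} \approx 10.857$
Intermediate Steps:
$E{\left(Q,G \right)} = -2$ ($E{\left(Q,G \right)} = 0 - 2 = -2$)
$f = -2$
$x{\left(k \right)} = \frac{1}{-2 + k}$ ($x{\left(k \right)} = \frac{1}{k - 2} = \frac{1}{-2 + k}$)
$x{\left(-5 \right)} - -11 = \frac{1}{-2 - 5} - -11 = \frac{1}{-7} + 11 = - \frac{1}{7} + 11 = \frac{76}{7}$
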